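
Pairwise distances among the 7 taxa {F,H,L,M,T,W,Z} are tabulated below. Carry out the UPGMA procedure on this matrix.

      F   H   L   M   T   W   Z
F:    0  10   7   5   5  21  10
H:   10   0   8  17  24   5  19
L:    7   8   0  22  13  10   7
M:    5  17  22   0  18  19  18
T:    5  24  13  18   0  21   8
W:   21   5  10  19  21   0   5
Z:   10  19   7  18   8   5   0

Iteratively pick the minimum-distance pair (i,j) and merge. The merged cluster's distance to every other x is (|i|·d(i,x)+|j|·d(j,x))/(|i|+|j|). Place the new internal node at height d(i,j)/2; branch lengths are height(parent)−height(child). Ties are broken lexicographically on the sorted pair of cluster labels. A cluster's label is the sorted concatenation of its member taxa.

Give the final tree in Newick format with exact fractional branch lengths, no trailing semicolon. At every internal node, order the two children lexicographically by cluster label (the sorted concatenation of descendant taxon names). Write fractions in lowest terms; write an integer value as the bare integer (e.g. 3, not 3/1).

1. join F+M (d=5) ⇒ FM; edges |F|=5/2, |M|=5/2
  updated: d(FM,H)=27/2, d(FM,L)=29/2, d(FM,T)=23/2, d(FM,W)=20, d(FM,Z)=14
2. join H+W (d=5) ⇒ HW; edges |H|=5/2, |W|=5/2
  updated: d(FM,HW)=67/4, d(HW,L)=9, d(HW,T)=45/2, d(HW,Z)=12
3. join L+Z (d=7) ⇒ LZ; edges |L|=7/2, |Z|=7/2
  updated: d(FM,LZ)=57/4, d(HW,LZ)=21/2, d(LZ,T)=21/2
4. join HW+LZ (d=21/2) ⇒ HLWZ; edges |HW|=11/4, |LZ|=7/4
  updated: d(FM,HLWZ)=31/2, d(HLWZ,T)=33/2
5. join FM+T (d=23/2) ⇒ FMT; edges |FM|=13/4, |T|=23/4
  updated: d(FMT,HLWZ)=95/6
6. join FMT+HLWZ (d=95/6) ⇒ FHLMTWZ; edges |FMT|=13/6, |HLWZ|=8/3
final tree: (((F:5/2,M:5/2):13/4,T:23/4):13/6,((H:5/2,W:5/2):11/4,(L:7/2,Z:7/2):7/4):8/3)
total length: 106/3

(((F:5/2,M:5/2):13/4,T:23/4):13/6,((H:5/2,W:5/2):11/4,(L:7/2,Z:7/2):7/4):8/3)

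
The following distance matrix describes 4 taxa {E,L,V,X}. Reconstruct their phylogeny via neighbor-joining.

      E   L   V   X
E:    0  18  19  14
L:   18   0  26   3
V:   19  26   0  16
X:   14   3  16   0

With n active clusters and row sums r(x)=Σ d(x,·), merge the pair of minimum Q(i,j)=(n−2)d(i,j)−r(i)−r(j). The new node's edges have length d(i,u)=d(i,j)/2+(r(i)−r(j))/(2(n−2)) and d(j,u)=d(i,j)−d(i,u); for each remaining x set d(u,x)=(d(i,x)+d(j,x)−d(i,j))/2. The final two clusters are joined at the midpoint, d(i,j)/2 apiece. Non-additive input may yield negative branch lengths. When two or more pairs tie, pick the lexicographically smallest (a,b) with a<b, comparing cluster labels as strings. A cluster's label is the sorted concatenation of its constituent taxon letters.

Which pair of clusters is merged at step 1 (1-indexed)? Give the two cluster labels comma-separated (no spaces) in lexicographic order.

1. join E+V (d=19, Q=-74) ⇒ EV; edges |E|=7, |V|=12
  updated: d(EV,L)=25/2, d(EV,X)=11/2
2. join EV+L (d=25/2, Q=-21) ⇒ ELV; edges |EV|=15/2, |L|=5
  updated: d(ELV,X)=-2
3. join ELV+X (d=-2) ⇒ ELVX; edges |ELV|=-1, |X|=-1
final tree: (((E:7,V:12):15/2,L:5):-1,X:-1)
total length: 59/2

E,V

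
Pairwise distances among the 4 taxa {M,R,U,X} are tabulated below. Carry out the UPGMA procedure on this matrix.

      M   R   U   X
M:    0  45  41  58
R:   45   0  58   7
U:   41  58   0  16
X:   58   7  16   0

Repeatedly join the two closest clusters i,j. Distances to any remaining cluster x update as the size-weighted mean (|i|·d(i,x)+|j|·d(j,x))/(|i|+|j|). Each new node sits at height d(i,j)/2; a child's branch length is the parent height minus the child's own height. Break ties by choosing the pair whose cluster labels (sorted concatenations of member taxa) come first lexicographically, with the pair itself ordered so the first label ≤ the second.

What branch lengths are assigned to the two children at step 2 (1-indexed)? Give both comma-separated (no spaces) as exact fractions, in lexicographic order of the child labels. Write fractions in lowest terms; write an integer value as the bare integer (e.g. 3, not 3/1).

15,37/2

1. join R+X (d=7) ⇒ RX; edges |R|=7/2, |X|=7/2
  updated: d(M,RX)=103/2, d(RX,U)=37
2. join RX+U (d=37) ⇒ RUX; edges |RX|=15, |U|=37/2
  updated: d(M,RUX)=48
3. join M+RUX (d=48) ⇒ MRUX; edges |M|=24, |RUX|=11/2
final tree: (M:24,((R:7/2,X:7/2):15,U:37/2):11/2)
total length: 70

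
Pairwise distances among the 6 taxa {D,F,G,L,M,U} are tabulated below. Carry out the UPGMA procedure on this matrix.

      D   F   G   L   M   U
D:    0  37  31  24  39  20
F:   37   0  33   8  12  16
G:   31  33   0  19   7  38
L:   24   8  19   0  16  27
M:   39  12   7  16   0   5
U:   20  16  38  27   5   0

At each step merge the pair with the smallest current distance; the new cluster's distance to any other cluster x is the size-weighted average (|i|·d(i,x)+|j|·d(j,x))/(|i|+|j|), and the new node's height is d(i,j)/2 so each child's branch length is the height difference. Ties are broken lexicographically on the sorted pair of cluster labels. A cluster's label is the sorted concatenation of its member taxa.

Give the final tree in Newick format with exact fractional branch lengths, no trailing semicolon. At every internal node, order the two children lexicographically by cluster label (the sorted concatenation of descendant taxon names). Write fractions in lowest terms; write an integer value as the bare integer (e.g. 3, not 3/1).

1. join M+U (d=5) ⇒ MU; edges |M|=5/2, |U|=5/2
  updated: d(D,MU)=59/2, d(F,MU)=14, d(G,MU)=45/2, d(L,MU)=43/2
2. join F+L (d=8) ⇒ FL; edges |F|=4, |L|=4
  updated: d(D,FL)=61/2, d(FL,G)=26, d(FL,MU)=71/4
3. join FL+MU (d=71/4) ⇒ FLMU; edges |FL|=39/8, |MU|=51/8
  updated: d(D,FLMU)=30, d(FLMU,G)=97/4
4. join FLMU+G (d=97/4) ⇒ FGLMU; edges |FLMU|=13/4, |G|=97/8
  updated: d(D,FGLMU)=151/5
5. join D+FGLMU (d=151/5) ⇒ DFGLMU; edges |D|=151/10, |FGLMU|=119/40
final tree: (D:151/10,(((F:4,L:4):39/8,(M:5/2,U:5/2):51/8):13/4,G:97/8):119/40)
total length: 577/10

(D:151/10,(((F:4,L:4):39/8,(M:5/2,U:5/2):51/8):13/4,G:97/8):119/40)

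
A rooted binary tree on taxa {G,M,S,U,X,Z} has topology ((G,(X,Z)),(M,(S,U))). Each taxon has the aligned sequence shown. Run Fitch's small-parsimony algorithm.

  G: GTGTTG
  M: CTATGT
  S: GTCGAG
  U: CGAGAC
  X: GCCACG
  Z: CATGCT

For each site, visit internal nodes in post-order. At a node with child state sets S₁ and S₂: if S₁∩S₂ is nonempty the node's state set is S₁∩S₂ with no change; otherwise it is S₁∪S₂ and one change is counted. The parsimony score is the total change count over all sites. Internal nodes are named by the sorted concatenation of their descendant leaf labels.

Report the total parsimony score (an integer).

19

site 0, node XZ: X={G} ∪ Z={C} → {C,G} (+1)
site 0, node GXZ: G={G} ∩ XZ={C,G} → {G} (+0)
site 0, node SU: S={G} ∪ U={C} → {C,G} (+1)
site 0, node MSU: M={C} ∩ SU={C,G} → {C} (+0)
site 0, node GMSUXZ: GXZ={G} ∪ MSU={C} → {C,G} (+1)
site 1, node XZ: X={C} ∪ Z={A} → {A,C} (+1)
site 1, node GXZ: G={T} ∪ XZ={A,C} → {A,C,T} (+1)
site 1, node SU: S={T} ∪ U={G} → {G,T} (+1)
site 1, node MSU: M={T} ∩ SU={G,T} → {T} (+0)
site 1, node GMSUXZ: GXZ={A,C,T} ∩ MSU={T} → {T} (+0)
site 2, node XZ: X={C} ∪ Z={T} → {C,T} (+1)
site 2, node GXZ: G={G} ∪ XZ={C,T} → {C,G,T} (+1)
site 2, node SU: S={C} ∪ U={A} → {A,C} (+1)
site 2, node MSU: M={A} ∩ SU={A,C} → {A} (+0)
site 2, node GMSUXZ: GXZ={C,G,T} ∪ MSU={A} → {A,C,G,T} (+1)
site 3, node XZ: X={A} ∪ Z={G} → {A,G} (+1)
site 3, node GXZ: G={T} ∪ XZ={A,G} → {A,G,T} (+1)
site 3, node SU: S={G} ∩ U={G} → {G} (+0)
site 3, node MSU: M={T} ∪ SU={G} → {G,T} (+1)
site 3, node GMSUXZ: GXZ={A,G,T} ∩ MSU={G,T} → {G,T} (+0)
site 4, node XZ: X={C} ∩ Z={C} → {C} (+0)
site 4, node GXZ: G={T} ∪ XZ={C} → {C,T} (+1)
site 4, node SU: S={A} ∩ U={A} → {A} (+0)
site 4, node MSU: M={G} ∪ SU={A} → {A,G} (+1)
site 4, node GMSUXZ: GXZ={C,T} ∪ MSU={A,G} → {A,C,G,T} (+1)
site 5, node XZ: X={G} ∪ Z={T} → {G,T} (+1)
site 5, node GXZ: G={G} ∩ XZ={G,T} → {G} (+0)
site 5, node SU: S={G} ∪ U={C} → {C,G} (+1)
site 5, node MSU: M={T} ∪ SU={C,G} → {C,G,T} (+1)
site 5, node GMSUXZ: GXZ={G} ∩ MSU={C,G,T} → {G} (+0)
per-site changes: [3, 3, 4, 3, 3, 3]; total = 19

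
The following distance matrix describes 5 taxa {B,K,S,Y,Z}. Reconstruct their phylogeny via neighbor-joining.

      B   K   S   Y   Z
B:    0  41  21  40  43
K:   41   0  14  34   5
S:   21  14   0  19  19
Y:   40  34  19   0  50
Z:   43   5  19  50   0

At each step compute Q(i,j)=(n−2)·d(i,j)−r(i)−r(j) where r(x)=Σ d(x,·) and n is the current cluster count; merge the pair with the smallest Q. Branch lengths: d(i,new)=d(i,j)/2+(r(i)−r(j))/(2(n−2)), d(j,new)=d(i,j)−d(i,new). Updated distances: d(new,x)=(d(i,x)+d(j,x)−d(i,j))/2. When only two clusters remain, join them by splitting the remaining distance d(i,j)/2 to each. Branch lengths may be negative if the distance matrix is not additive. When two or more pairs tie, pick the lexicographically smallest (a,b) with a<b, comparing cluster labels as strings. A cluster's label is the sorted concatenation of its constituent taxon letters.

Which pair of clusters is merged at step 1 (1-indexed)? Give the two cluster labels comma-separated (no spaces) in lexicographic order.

K,Z

iteration 1: select K,Z (d=5, Q=-196); attach at lengths (-4/3, 19/3); label the merged cluster KZ
  updated: d(B,KZ)=79/2, d(KZ,S)=14, d(KZ,Y)=79/2
iteration 2: select B,Y (d=40, Q=-119); attach at lengths (41/2, 39/2); label the merged cluster BY
  updated: d(BY,KZ)=39/2, d(BY,S)=0
iteration 3: select BY,KZ (d=39/2, Q=-67/2); attach at lengths (11/4, 67/4); label the merged cluster BKYZ
  updated: d(BKYZ,S)=-11/4
iteration 4: select BKYZ,S (d=-11/4); attach at lengths (-11/8, -11/8); label the merged cluster BKSYZ
final tree: (((B:41/2,Y:39/2):11/4,(K:-4/3,Z:19/3):67/4):-11/8,S:-11/8)
total length: 247/4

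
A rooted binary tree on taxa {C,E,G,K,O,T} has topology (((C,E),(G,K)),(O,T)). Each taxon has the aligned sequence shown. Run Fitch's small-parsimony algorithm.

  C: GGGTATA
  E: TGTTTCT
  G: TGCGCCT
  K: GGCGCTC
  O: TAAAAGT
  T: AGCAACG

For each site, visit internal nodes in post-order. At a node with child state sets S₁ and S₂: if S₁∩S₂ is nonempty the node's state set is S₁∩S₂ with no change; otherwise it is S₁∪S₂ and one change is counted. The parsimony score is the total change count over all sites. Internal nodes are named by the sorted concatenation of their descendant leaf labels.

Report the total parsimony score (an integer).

[col 0] CE: children C:{G}, E:{T} ∪→ {G,T}; cost 1
[col 0] GK: children G:{T}, K:{G} ∪→ {G,T}; cost 1
[col 0] CEGK: children CE:{G,T}, GK:{G,T} ∩→ {G,T}; cost 0
[col 0] OT: children O:{T}, T:{A} ∪→ {A,T}; cost 1
[col 0] CEGKOT: children CEGK:{G,T}, OT:{A,T} ∩→ {T}; cost 0
[col 1] CE: children C:{G}, E:{G} ∩→ {G}; cost 0
[col 1] GK: children G:{G}, K:{G} ∩→ {G}; cost 0
[col 1] CEGK: children CE:{G}, GK:{G} ∩→ {G}; cost 0
[col 1] OT: children O:{A}, T:{G} ∪→ {A,G}; cost 1
[col 1] CEGKOT: children CEGK:{G}, OT:{A,G} ∩→ {G}; cost 0
[col 2] CE: children C:{G}, E:{T} ∪→ {G,T}; cost 1
[col 2] GK: children G:{C}, K:{C} ∩→ {C}; cost 0
[col 2] CEGK: children CE:{G,T}, GK:{C} ∪→ {C,G,T}; cost 1
[col 2] OT: children O:{A}, T:{C} ∪→ {A,C}; cost 1
[col 2] CEGKOT: children CEGK:{C,G,T}, OT:{A,C} ∩→ {C}; cost 0
[col 3] CE: children C:{T}, E:{T} ∩→ {T}; cost 0
[col 3] GK: children G:{G}, K:{G} ∩→ {G}; cost 0
[col 3] CEGK: children CE:{T}, GK:{G} ∪→ {G,T}; cost 1
[col 3] OT: children O:{A}, T:{A} ∩→ {A}; cost 0
[col 3] CEGKOT: children CEGK:{G,T}, OT:{A} ∪→ {A,G,T}; cost 1
[col 4] CE: children C:{A}, E:{T} ∪→ {A,T}; cost 1
[col 4] GK: children G:{C}, K:{C} ∩→ {C}; cost 0
[col 4] CEGK: children CE:{A,T}, GK:{C} ∪→ {A,C,T}; cost 1
[col 4] OT: children O:{A}, T:{A} ∩→ {A}; cost 0
[col 4] CEGKOT: children CEGK:{A,C,T}, OT:{A} ∩→ {A}; cost 0
[col 5] CE: children C:{T}, E:{C} ∪→ {C,T}; cost 1
[col 5] GK: children G:{C}, K:{T} ∪→ {C,T}; cost 1
[col 5] CEGK: children CE:{C,T}, GK:{C,T} ∩→ {C,T}; cost 0
[col 5] OT: children O:{G}, T:{C} ∪→ {C,G}; cost 1
[col 5] CEGKOT: children CEGK:{C,T}, OT:{C,G} ∩→ {C}; cost 0
[col 6] CE: children C:{A}, E:{T} ∪→ {A,T}; cost 1
[col 6] GK: children G:{T}, K:{C} ∪→ {C,T}; cost 1
[col 6] CEGK: children CE:{A,T}, GK:{C,T} ∩→ {T}; cost 0
[col 6] OT: children O:{T}, T:{G} ∪→ {G,T}; cost 1
[col 6] CEGKOT: children CEGK:{T}, OT:{G,T} ∩→ {T}; cost 0
per-site changes: [3, 1, 3, 2, 2, 3, 3]; total = 17

17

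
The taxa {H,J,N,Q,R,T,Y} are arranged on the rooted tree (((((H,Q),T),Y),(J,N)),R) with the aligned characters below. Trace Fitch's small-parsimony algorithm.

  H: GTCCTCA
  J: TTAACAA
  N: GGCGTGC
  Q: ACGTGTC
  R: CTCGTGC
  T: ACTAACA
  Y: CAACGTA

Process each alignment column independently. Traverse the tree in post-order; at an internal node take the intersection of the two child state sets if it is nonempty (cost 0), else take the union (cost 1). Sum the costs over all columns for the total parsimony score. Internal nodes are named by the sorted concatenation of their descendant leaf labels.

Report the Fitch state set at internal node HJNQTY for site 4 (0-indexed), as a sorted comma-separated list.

C,G,T

HQ@0: {G} ∪ {A} = {A,G} (union, +1)
HQT@0: {A,G} ∩ {A} = {A} (intersection, +0)
HQTY@0: {A} ∪ {C} = {A,C} (union, +1)
JN@0: {T} ∪ {G} = {G,T} (union, +1)
HJNQTY@0: {A,C} ∪ {G,T} = {A,C,G,T} (union, +1)
HJNQRTY@0: {A,C,G,T} ∩ {C} = {C} (intersection, +0)
HQ@1: {T} ∪ {C} = {C,T} (union, +1)
HQT@1: {C,T} ∩ {C} = {C} (intersection, +0)
HQTY@1: {C} ∪ {A} = {A,C} (union, +1)
JN@1: {T} ∪ {G} = {G,T} (union, +1)
HJNQTY@1: {A,C} ∪ {G,T} = {A,C,G,T} (union, +1)
HJNQRTY@1: {A,C,G,T} ∩ {T} = {T} (intersection, +0)
HQ@2: {C} ∪ {G} = {C,G} (union, +1)
HQT@2: {C,G} ∪ {T} = {C,G,T} (union, +1)
HQTY@2: {C,G,T} ∪ {A} = {A,C,G,T} (union, +1)
JN@2: {A} ∪ {C} = {A,C} (union, +1)
HJNQTY@2: {A,C,G,T} ∩ {A,C} = {A,C} (intersection, +0)
HJNQRTY@2: {A,C} ∩ {C} = {C} (intersection, +0)
HQ@3: {C} ∪ {T} = {C,T} (union, +1)
HQT@3: {C,T} ∪ {A} = {A,C,T} (union, +1)
HQTY@3: {A,C,T} ∩ {C} = {C} (intersection, +0)
JN@3: {A} ∪ {G} = {A,G} (union, +1)
HJNQTY@3: {C} ∪ {A,G} = {A,C,G} (union, +1)
HJNQRTY@3: {A,C,G} ∩ {G} = {G} (intersection, +0)
HQ@4: {T} ∪ {G} = {G,T} (union, +1)
HQT@4: {G,T} ∪ {A} = {A,G,T} (union, +1)
HQTY@4: {A,G,T} ∩ {G} = {G} (intersection, +0)
JN@4: {C} ∪ {T} = {C,T} (union, +1)
HJNQTY@4: {G} ∪ {C,T} = {C,G,T} (union, +1)
HJNQRTY@4: {C,G,T} ∩ {T} = {T} (intersection, +0)
HQ@5: {C} ∪ {T} = {C,T} (union, +1)
HQT@5: {C,T} ∩ {C} = {C} (intersection, +0)
HQTY@5: {C} ∪ {T} = {C,T} (union, +1)
JN@5: {A} ∪ {G} = {A,G} (union, +1)
HJNQTY@5: {C,T} ∪ {A,G} = {A,C,G,T} (union, +1)
HJNQRTY@5: {A,C,G,T} ∩ {G} = {G} (intersection, +0)
HQ@6: {A} ∪ {C} = {A,C} (union, +1)
HQT@6: {A,C} ∩ {A} = {A} (intersection, +0)
HQTY@6: {A} ∩ {A} = {A} (intersection, +0)
JN@6: {A} ∪ {C} = {A,C} (union, +1)
HJNQTY@6: {A} ∩ {A,C} = {A} (intersection, +0)
HJNQRTY@6: {A} ∪ {C} = {A,C} (union, +1)
per-site changes: [4, 4, 4, 4, 4, 4, 3]; total = 27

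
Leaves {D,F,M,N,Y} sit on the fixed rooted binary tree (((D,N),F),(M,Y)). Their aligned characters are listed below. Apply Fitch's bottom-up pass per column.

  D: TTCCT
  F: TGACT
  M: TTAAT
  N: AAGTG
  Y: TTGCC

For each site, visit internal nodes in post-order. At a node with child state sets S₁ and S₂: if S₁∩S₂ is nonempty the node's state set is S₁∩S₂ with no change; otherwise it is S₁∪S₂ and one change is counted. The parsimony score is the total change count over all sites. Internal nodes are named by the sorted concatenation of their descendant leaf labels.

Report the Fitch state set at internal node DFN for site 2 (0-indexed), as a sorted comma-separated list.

A,C,G

site 0, node DN: D={T} ∪ N={A} → {A,T} (+1)
site 0, node DFN: DN={A,T} ∩ F={T} → {T} (+0)
site 0, node MY: M={T} ∩ Y={T} → {T} (+0)
site 0, node DFMNY: DFN={T} ∩ MY={T} → {T} (+0)
site 1, node DN: D={T} ∪ N={A} → {A,T} (+1)
site 1, node DFN: DN={A,T} ∪ F={G} → {A,G,T} (+1)
site 1, node MY: M={T} ∩ Y={T} → {T} (+0)
site 1, node DFMNY: DFN={A,G,T} ∩ MY={T} → {T} (+0)
site 2, node DN: D={C} ∪ N={G} → {C,G} (+1)
site 2, node DFN: DN={C,G} ∪ F={A} → {A,C,G} (+1)
site 2, node MY: M={A} ∪ Y={G} → {A,G} (+1)
site 2, node DFMNY: DFN={A,C,G} ∩ MY={A,G} → {A,G} (+0)
site 3, node DN: D={C} ∪ N={T} → {C,T} (+1)
site 3, node DFN: DN={C,T} ∩ F={C} → {C} (+0)
site 3, node MY: M={A} ∪ Y={C} → {A,C} (+1)
site 3, node DFMNY: DFN={C} ∩ MY={A,C} → {C} (+0)
site 4, node DN: D={T} ∪ N={G} → {G,T} (+1)
site 4, node DFN: DN={G,T} ∩ F={T} → {T} (+0)
site 4, node MY: M={T} ∪ Y={C} → {C,T} (+1)
site 4, node DFMNY: DFN={T} ∩ MY={C,T} → {T} (+0)
per-site changes: [1, 2, 3, 2, 2]; total = 10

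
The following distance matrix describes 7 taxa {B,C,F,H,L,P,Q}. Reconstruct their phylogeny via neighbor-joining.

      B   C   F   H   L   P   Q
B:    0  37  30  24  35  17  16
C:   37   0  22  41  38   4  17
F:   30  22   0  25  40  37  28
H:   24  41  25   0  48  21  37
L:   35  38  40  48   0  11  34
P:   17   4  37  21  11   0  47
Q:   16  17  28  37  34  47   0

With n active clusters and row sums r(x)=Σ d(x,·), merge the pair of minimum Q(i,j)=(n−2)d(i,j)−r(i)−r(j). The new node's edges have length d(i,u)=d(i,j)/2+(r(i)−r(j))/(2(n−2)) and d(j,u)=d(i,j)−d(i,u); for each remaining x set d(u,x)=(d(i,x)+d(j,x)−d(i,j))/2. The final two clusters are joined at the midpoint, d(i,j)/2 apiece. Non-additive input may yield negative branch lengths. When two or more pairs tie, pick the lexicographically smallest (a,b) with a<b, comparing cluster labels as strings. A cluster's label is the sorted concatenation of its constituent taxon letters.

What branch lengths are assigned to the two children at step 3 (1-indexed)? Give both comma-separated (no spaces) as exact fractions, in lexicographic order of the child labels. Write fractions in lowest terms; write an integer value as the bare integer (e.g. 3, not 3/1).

1. join L+P (d=11, Q=-288) ⇒ LP; edges |L|=62/5, |P|=-7/5
  updated: d(B,LP)=41/2, d(C,LP)=31/2, d(F,LP)=33, d(H,LP)=29, d(LP,Q)=35
2. join C+LP (d=31/2, Q=-407/2) ⇒ CLP; edges |C|=123/16, |LP|=125/16
  updated: d(B,CLP)=21, d(CLP,F)=79/4, d(CLP,H)=109/4, d(CLP,Q)=73/4
3. join B+Q (d=16, Q=-569/4) ⇒ BQ; edges |B|=53/8, |Q|=75/8
  updated: d(BQ,CLP)=93/8, d(BQ,F)=21, d(BQ,H)=45/2
4. join BQ+CLP (d=93/8, Q=-181/2) ⇒ BCLPQ; edges |BQ|=79/16, |CLP|=107/16
  updated: d(BCLPQ,F)=233/16, d(BCLPQ,H)=305/16
5. join BCLPQ+F (d=233/16, Q=-469/8) ⇒ BCFLPQ; edges |BCLPQ|=69/16, |F|=41/4
  updated: d(BCFLPQ,H)=59/4
6. join BCFLPQ+H (d=59/4) ⇒ BCFHLPQ; edges |BCFLPQ|=59/8, |H|=59/8
final tree: ((((B:53/8,Q:75/8):79/16,(C:123/16,(L:62/5,P:-7/5):125/16):107/16):69/16,F:41/4):59/8,H:59/8)
total length: 1335/16

53/8,75/8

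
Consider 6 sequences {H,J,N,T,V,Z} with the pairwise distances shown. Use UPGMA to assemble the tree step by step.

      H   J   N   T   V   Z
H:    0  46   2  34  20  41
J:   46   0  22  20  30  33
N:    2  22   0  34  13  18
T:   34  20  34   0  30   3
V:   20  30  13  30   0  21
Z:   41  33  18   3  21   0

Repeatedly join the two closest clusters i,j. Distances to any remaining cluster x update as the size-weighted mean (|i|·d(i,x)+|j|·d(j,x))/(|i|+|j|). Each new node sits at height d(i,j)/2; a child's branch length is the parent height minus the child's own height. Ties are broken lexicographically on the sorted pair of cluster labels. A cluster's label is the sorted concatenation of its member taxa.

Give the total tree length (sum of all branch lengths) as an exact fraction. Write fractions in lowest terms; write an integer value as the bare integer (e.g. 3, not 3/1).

164/3

iteration 1: select H,N (d=2); attach at lengths (1, 1); label the merged cluster HN
  updated: d(HN,J)=34, d(HN,T)=34, d(HN,V)=33/2, d(HN,Z)=59/2
iteration 2: select T,Z (d=3); attach at lengths (3/2, 3/2); label the merged cluster TZ
  updated: d(HN,TZ)=127/4, d(J,TZ)=53/2, d(TZ,V)=51/2
iteration 3: select HN,V (d=33/2); attach at lengths (29/4, 33/4); label the merged cluster HNV
  updated: d(HNV,J)=98/3, d(HNV,TZ)=89/3
iteration 4: select J,TZ (d=53/2); attach at lengths (53/4, 47/4); label the merged cluster JTZ
  updated: d(HNV,JTZ)=92/3
iteration 5: select HNV,JTZ (d=92/3); attach at lengths (85/12, 25/12); label the merged cluster HJNTVZ
final tree: (((H:1,N:1):29/4,V:33/4):85/12,(J:53/4,(T:3/2,Z:3/2):47/4):25/12)
total length: 164/3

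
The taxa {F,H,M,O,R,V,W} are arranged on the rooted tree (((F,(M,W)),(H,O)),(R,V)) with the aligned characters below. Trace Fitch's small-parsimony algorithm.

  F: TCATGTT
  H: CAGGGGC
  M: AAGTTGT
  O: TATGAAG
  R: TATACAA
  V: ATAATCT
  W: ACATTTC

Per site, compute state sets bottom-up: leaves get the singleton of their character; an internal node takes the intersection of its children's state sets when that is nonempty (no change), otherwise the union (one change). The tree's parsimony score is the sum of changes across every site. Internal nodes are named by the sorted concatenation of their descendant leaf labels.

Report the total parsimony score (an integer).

[col 0] MW: children M:{A}, W:{A} ∩→ {A}; cost 0
[col 0] FMW: children F:{T}, MW:{A} ∪→ {A,T}; cost 1
[col 0] HO: children H:{C}, O:{T} ∪→ {C,T}; cost 1
[col 0] FHMOW: children FMW:{A,T}, HO:{C,T} ∩→ {T}; cost 0
[col 0] RV: children R:{T}, V:{A} ∪→ {A,T}; cost 1
[col 0] FHMORVW: children FHMOW:{T}, RV:{A,T} ∩→ {T}; cost 0
[col 1] MW: children M:{A}, W:{C} ∪→ {A,C}; cost 1
[col 1] FMW: children F:{C}, MW:{A,C} ∩→ {C}; cost 0
[col 1] HO: children H:{A}, O:{A} ∩→ {A}; cost 0
[col 1] FHMOW: children FMW:{C}, HO:{A} ∪→ {A,C}; cost 1
[col 1] RV: children R:{A}, V:{T} ∪→ {A,T}; cost 1
[col 1] FHMORVW: children FHMOW:{A,C}, RV:{A,T} ∩→ {A}; cost 0
[col 2] MW: children M:{G}, W:{A} ∪→ {A,G}; cost 1
[col 2] FMW: children F:{A}, MW:{A,G} ∩→ {A}; cost 0
[col 2] HO: children H:{G}, O:{T} ∪→ {G,T}; cost 1
[col 2] FHMOW: children FMW:{A}, HO:{G,T} ∪→ {A,G,T}; cost 1
[col 2] RV: children R:{T}, V:{A} ∪→ {A,T}; cost 1
[col 2] FHMORVW: children FHMOW:{A,G,T}, RV:{A,T} ∩→ {A,T}; cost 0
[col 3] MW: children M:{T}, W:{T} ∩→ {T}; cost 0
[col 3] FMW: children F:{T}, MW:{T} ∩→ {T}; cost 0
[col 3] HO: children H:{G}, O:{G} ∩→ {G}; cost 0
[col 3] FHMOW: children FMW:{T}, HO:{G} ∪→ {G,T}; cost 1
[col 3] RV: children R:{A}, V:{A} ∩→ {A}; cost 0
[col 3] FHMORVW: children FHMOW:{G,T}, RV:{A} ∪→ {A,G,T}; cost 1
[col 4] MW: children M:{T}, W:{T} ∩→ {T}; cost 0
[col 4] FMW: children F:{G}, MW:{T} ∪→ {G,T}; cost 1
[col 4] HO: children H:{G}, O:{A} ∪→ {A,G}; cost 1
[col 4] FHMOW: children FMW:{G,T}, HO:{A,G} ∩→ {G}; cost 0
[col 4] RV: children R:{C}, V:{T} ∪→ {C,T}; cost 1
[col 4] FHMORVW: children FHMOW:{G}, RV:{C,T} ∪→ {C,G,T}; cost 1
[col 5] MW: children M:{G}, W:{T} ∪→ {G,T}; cost 1
[col 5] FMW: children F:{T}, MW:{G,T} ∩→ {T}; cost 0
[col 5] HO: children H:{G}, O:{A} ∪→ {A,G}; cost 1
[col 5] FHMOW: children FMW:{T}, HO:{A,G} ∪→ {A,G,T}; cost 1
[col 5] RV: children R:{A}, V:{C} ∪→ {A,C}; cost 1
[col 5] FHMORVW: children FHMOW:{A,G,T}, RV:{A,C} ∩→ {A}; cost 0
[col 6] MW: children M:{T}, W:{C} ∪→ {C,T}; cost 1
[col 6] FMW: children F:{T}, MW:{C,T} ∩→ {T}; cost 0
[col 6] HO: children H:{C}, O:{G} ∪→ {C,G}; cost 1
[col 6] FHMOW: children FMW:{T}, HO:{C,G} ∪→ {C,G,T}; cost 1
[col 6] RV: children R:{A}, V:{T} ∪→ {A,T}; cost 1
[col 6] FHMORVW: children FHMOW:{C,G,T}, RV:{A,T} ∩→ {T}; cost 0
per-site changes: [3, 3, 4, 2, 4, 4, 4]; total = 24

24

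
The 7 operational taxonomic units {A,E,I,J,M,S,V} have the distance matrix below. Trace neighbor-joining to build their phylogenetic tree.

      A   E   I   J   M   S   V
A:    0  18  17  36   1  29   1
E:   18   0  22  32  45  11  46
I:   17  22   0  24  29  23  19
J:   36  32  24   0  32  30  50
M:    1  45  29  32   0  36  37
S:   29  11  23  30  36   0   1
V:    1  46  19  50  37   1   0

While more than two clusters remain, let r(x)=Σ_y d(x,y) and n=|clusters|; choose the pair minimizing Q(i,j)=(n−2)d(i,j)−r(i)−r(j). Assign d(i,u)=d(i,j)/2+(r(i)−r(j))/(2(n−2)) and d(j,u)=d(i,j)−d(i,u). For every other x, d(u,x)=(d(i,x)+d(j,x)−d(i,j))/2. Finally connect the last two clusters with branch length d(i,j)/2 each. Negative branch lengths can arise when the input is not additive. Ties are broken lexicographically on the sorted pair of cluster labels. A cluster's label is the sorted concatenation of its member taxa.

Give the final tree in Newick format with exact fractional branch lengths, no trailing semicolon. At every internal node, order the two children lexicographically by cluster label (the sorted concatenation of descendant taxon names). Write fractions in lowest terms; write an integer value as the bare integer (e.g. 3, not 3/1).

(((((A:-105/16,M:121/16):293/24,(S:-19/10,V:29/10):301/24):27/8,E:55/4):5/4,I:23/4):73/8,J:73/8)

step 1: merge (S,V) at d=1, Q=-279; branch lengths S→-19/10, V→29/10; new cluster SV
  updated: d(A,SV)=29/2, d(E,SV)=28, d(I,SV)=41/2, d(J,SV)=79/2, d(M,SV)=36
step 2: merge (A,M) at d=1, Q=-451/2; branch lengths A→-105/16, M→121/16; new cluster AM
  updated: d(AM,E)=31, d(AM,I)=45/2, d(AM,J)=67/2, d(AM,SV)=99/4
step 3: merge (AM,SV) at d=99/4, Q=-601/4; branch lengths AM→293/24, SV→301/24; new cluster AMSV
  updated: d(AMSV,E)=137/8, d(AMSV,I)=73/8, d(AMSV,J)=193/8
step 4: merge (AMSV,E) at d=137/8, Q=-349/4; branch lengths AMSV→27/8, E→55/4; new cluster AEMSV
  updated: d(AEMSV,I)=7, d(AEMSV,J)=39/2
step 5: merge (AEMSV,I) at d=7, Q=-101/2; branch lengths AEMSV→5/4, I→23/4; new cluster AEIMSV
  updated: d(AEIMSV,J)=73/4
step 6: merge (AEIMSV,J) at d=73/4; branch lengths AEIMSV→73/8, J→73/8; new cluster AEIJMSV
final tree: (((((A:-105/16,M:121/16):293/24,(S:-19/10,V:29/10):301/24):27/8,E:55/4):5/4,I:23/4):73/8,J:73/8)
total length: 553/8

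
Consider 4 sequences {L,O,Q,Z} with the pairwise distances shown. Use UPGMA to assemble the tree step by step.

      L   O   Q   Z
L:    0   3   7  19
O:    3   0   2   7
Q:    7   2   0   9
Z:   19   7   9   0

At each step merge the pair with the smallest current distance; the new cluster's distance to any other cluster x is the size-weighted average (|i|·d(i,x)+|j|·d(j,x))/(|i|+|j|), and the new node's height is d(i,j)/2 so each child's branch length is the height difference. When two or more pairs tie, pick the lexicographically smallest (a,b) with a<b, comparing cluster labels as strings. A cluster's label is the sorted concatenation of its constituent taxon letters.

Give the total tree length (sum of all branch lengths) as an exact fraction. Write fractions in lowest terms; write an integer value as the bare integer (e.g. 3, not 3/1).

91/6

iteration 1: select O,Q (d=2); attach at lengths (1, 1); label the merged cluster OQ
  updated: d(L,OQ)=5, d(OQ,Z)=8
iteration 2: select L,OQ (d=5); attach at lengths (5/2, 3/2); label the merged cluster LOQ
  updated: d(LOQ,Z)=35/3
iteration 3: select LOQ,Z (d=35/3); attach at lengths (10/3, 35/6); label the merged cluster LOQZ
final tree: ((L:5/2,(O:1,Q:1):3/2):10/3,Z:35/6)
total length: 91/6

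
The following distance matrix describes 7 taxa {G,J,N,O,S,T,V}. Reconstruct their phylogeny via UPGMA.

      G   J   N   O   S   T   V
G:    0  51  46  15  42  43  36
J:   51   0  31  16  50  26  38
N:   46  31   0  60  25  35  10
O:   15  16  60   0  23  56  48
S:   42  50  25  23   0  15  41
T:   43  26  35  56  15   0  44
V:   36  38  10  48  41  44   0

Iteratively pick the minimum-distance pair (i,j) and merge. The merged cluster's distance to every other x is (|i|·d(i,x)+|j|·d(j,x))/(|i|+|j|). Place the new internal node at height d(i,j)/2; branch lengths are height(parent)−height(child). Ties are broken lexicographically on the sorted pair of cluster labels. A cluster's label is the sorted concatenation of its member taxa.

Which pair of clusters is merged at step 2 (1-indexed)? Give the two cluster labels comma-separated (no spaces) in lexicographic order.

G,O

iteration 1: select N,V (d=10); attach at lengths (5, 5); label the merged cluster NV
  updated: d(G,NV)=41, d(J,NV)=69/2, d(NV,O)=54, d(NV,S)=33, d(NV,T)=79/2
iteration 2: select G,O (d=15); attach at lengths (15/2, 15/2); label the merged cluster GO
  updated: d(GO,J)=67/2, d(GO,NV)=95/2, d(GO,S)=65/2, d(GO,T)=99/2
iteration 3: select S,T (d=15); attach at lengths (15/2, 15/2); label the merged cluster ST
  updated: d(GO,ST)=41, d(J,ST)=38, d(NV,ST)=145/4
iteration 4: select GO,J (d=67/2); attach at lengths (37/4, 67/4); label the merged cluster GJO
  updated: d(GJO,NV)=259/6, d(GJO,ST)=40
iteration 5: select NV,ST (d=145/4); attach at lengths (105/8, 85/8); label the merged cluster NSTV
  updated: d(GJO,NSTV)=499/12
iteration 6: select GJO,NSTV (d=499/12); attach at lengths (97/24, 8/3); label the merged cluster GJNOSTV
final tree: (((G:15/2,O:15/2):37/4,J:67/4):97/24,((N:5,V:5):105/8,(S:15/2,T:15/2):85/8):8/3)
total length: 2315/24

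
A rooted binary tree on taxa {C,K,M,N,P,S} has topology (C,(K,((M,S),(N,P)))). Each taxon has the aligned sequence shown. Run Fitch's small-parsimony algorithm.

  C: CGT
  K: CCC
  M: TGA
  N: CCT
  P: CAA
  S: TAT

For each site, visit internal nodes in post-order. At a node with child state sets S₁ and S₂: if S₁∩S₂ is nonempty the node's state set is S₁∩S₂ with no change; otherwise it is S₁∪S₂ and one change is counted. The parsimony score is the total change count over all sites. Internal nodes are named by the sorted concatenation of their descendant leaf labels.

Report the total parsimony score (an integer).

8

MS@0: {T} ∩ {T} = {T} (intersection, +0)
NP@0: {C} ∩ {C} = {C} (intersection, +0)
MNPS@0: {T} ∪ {C} = {C,T} (union, +1)
KMNPS@0: {C} ∩ {C,T} = {C} (intersection, +0)
CKMNPS@0: {C} ∩ {C} = {C} (intersection, +0)
MS@1: {G} ∪ {A} = {A,G} (union, +1)
NP@1: {C} ∪ {A} = {A,C} (union, +1)
MNPS@1: {A,G} ∩ {A,C} = {A} (intersection, +0)
KMNPS@1: {C} ∪ {A} = {A,C} (union, +1)
CKMNPS@1: {G} ∪ {A,C} = {A,C,G} (union, +1)
MS@2: {A} ∪ {T} = {A,T} (union, +1)
NP@2: {T} ∪ {A} = {A,T} (union, +1)
MNPS@2: {A,T} ∩ {A,T} = {A,T} (intersection, +0)
KMNPS@2: {C} ∪ {A,T} = {A,C,T} (union, +1)
CKMNPS@2: {T} ∩ {A,C,T} = {T} (intersection, +0)
per-site changes: [1, 4, 3]; total = 8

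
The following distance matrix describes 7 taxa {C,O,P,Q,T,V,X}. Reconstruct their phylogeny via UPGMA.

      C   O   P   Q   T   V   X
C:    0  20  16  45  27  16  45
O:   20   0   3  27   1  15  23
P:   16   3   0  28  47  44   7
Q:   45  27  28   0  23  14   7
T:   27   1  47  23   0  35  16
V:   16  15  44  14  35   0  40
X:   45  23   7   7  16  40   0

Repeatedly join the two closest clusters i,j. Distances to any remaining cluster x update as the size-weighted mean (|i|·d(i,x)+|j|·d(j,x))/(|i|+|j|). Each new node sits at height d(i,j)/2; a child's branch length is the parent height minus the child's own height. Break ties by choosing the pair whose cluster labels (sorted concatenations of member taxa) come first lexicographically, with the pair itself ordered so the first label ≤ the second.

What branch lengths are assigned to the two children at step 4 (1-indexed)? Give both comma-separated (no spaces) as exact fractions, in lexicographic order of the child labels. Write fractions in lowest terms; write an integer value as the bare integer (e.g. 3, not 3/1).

85/8,61/8

iteration 1: select O,T (d=1); attach at lengths (1/2, 1/2); label the merged cluster OT
  updated: d(C,OT)=47/2, d(OT,P)=25, d(OT,Q)=25, d(OT,V)=25, d(OT,X)=39/2
iteration 2: select P,X (d=7); attach at lengths (7/2, 7/2); label the merged cluster PX
  updated: d(C,PX)=61/2, d(OT,PX)=89/4, d(PX,Q)=35/2, d(PX,V)=42
iteration 3: select Q,V (d=14); attach at lengths (7, 7); label the merged cluster QV
  updated: d(C,QV)=61/2, d(OT,QV)=25, d(PX,QV)=119/4
iteration 4: select OT,PX (d=89/4); attach at lengths (85/8, 61/8); label the merged cluster OPTX
  updated: d(C,OPTX)=27, d(OPTX,QV)=219/8
iteration 5: select C,OPTX (d=27); attach at lengths (27/2, 19/8); label the merged cluster COPTX
  updated: d(COPTX,QV)=28
iteration 6: select COPTX,QV (d=28); attach at lengths (1/2, 7); label the merged cluster COPQTVX
final tree: ((C:27/2,((O:1/2,T:1/2):85/8,(P:7/2,X:7/2):61/8):19/8):1/2,(Q:7,V:7):7)
total length: 509/8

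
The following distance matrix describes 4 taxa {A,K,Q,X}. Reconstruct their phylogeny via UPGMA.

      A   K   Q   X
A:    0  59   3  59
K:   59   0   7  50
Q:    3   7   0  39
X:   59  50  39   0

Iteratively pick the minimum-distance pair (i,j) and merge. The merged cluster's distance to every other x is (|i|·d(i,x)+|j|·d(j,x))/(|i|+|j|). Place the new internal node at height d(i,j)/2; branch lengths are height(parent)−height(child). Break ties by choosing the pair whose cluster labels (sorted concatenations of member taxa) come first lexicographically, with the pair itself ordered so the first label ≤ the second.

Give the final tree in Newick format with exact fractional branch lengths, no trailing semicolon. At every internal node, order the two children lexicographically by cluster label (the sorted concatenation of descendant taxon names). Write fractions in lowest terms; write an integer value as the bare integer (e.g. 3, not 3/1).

(((A:3/2,Q:3/2):15,K:33/2):49/6,X:74/3)

step 1: merge (A,Q) at d=3; branch lengths A→3/2, Q→3/2; new cluster AQ
  updated: d(AQ,K)=33, d(AQ,X)=49
step 2: merge (AQ,K) at d=33; branch lengths AQ→15, K→33/2; new cluster AKQ
  updated: d(AKQ,X)=148/3
step 3: merge (AKQ,X) at d=148/3; branch lengths AKQ→49/6, X→74/3; new cluster AKQX
final tree: (((A:3/2,Q:3/2):15,K:33/2):49/6,X:74/3)
total length: 202/3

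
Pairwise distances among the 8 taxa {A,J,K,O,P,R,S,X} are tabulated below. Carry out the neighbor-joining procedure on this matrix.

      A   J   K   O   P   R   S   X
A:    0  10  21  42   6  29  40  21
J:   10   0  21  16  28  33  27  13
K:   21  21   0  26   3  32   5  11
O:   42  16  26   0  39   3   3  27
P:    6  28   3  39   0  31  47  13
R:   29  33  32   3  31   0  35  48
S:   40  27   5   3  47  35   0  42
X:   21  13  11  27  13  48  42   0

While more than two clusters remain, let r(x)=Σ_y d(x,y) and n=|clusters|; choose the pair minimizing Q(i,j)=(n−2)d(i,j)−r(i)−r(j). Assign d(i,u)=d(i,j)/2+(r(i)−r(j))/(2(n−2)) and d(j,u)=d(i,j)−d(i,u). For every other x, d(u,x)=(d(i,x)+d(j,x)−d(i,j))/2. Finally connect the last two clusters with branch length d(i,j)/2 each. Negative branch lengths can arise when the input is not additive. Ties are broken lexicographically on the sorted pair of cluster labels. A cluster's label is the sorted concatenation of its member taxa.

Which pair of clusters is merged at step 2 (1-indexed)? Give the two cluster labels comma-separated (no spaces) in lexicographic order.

step 1: merge (O,R) at d=3, Q=-349; branch lengths O→-37/12, R→73/12; new cluster OR
  updated: d(A,OR)=34, d(J,OR)=23, d(K,OR)=55/2, d(OR,P)=67/2, d(OR,S)=35/2, d(OR,X)=36
step 2: merge (OR,S) at d=35/2, Q=-525/2; branch lengths OR→161/20, S→189/20; new cluster ORS
  updated: d(A,ORS)=113/4, d(J,ORS)=65/4, d(K,ORS)=15/2, d(ORS,P)=63/2, d(ORS,X)=121/4
step 3: merge (K,ORS) at d=15/2, Q=-589/4; branch lengths K→-81/32, ORS→321/32; new cluster KORS
  updated: d(A,KORS)=167/8, d(J,KORS)=119/8, d(KORS,P)=27/2, d(KORS,X)=135/8
step 4: merge (A,P) at d=6, Q=-803/8; branch lengths A→41/16, P→55/16; new cluster AP
  updated: d(AP,J)=16, d(AP,KORS)=227/16, d(AP,X)=14
step 5: merge (AP,KORS) at d=227/16, Q=-247/4; branch lengths AP→213/32, KORS→241/32; new cluster AKOPRS
  updated: d(AKOPRS,J)=267/32, d(AKOPRS,X)=267/32
step 6: merge (AKOPRS,J) at d=267/32, Q=-475/16; branch lengths AKOPRS→59/32, J→13/2; new cluster AJKOPRS
  updated: d(AJKOPRS,X)=13/2
step 7: merge (AJKOPRS,X) at d=13/2; branch lengths AJKOPRS→13/4, X→13/4; new cluster AJKOPRSX
final tree: ((((A:41/16,P:55/16):213/32,(K:-81/32,((O:-37/12,R:73/12):161/20,S:189/20):321/32):241/32):59/32,J:13/2):13/4,X:13/4)
total length: 2017/32

OR,S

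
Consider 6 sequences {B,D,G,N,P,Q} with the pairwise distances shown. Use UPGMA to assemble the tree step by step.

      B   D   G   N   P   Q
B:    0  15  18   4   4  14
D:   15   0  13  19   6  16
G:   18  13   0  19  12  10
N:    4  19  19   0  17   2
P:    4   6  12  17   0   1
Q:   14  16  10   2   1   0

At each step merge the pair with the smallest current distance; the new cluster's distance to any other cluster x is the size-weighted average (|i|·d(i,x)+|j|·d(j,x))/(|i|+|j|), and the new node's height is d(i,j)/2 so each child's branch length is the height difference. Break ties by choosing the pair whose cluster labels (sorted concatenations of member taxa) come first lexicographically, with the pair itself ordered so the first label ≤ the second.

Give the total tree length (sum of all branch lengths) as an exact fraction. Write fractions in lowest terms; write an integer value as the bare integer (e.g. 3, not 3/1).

iteration 1: select P,Q (d=1); attach at lengths (1/2, 1/2); label the merged cluster PQ
  updated: d(B,PQ)=9, d(D,PQ)=11, d(G,PQ)=11, d(N,PQ)=19/2
iteration 2: select B,N (d=4); attach at lengths (2, 2); label the merged cluster BN
  updated: d(BN,D)=17, d(BN,G)=37/2, d(BN,PQ)=37/4
iteration 3: select BN,PQ (d=37/4); attach at lengths (21/8, 33/8); label the merged cluster BNPQ
  updated: d(BNPQ,D)=14, d(BNPQ,G)=59/4
iteration 4: select D,G (d=13); attach at lengths (13/2, 13/2); label the merged cluster DG
  updated: d(BNPQ,DG)=115/8
iteration 5: select BNPQ,DG (d=115/8); attach at lengths (41/16, 11/16); label the merged cluster BDGNPQ
final tree: (((B:2,N:2):21/8,(P:1/2,Q:1/2):33/8):41/16,(D:13/2,G:13/2):11/16)
total length: 28

28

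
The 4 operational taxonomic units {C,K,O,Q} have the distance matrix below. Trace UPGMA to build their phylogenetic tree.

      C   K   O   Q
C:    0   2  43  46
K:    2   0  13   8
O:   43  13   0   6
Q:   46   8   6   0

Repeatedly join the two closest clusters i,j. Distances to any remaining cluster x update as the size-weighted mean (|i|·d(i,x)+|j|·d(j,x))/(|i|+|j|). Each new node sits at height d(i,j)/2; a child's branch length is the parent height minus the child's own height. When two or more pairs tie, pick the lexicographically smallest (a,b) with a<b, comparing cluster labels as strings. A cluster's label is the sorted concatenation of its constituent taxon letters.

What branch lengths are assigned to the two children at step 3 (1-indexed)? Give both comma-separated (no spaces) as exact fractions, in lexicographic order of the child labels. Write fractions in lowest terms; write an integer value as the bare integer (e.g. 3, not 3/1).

step 1: merge (C,K) at d=2; branch lengths C→1, K→1; new cluster CK
  updated: d(CK,O)=28, d(CK,Q)=27
step 2: merge (O,Q) at d=6; branch lengths O→3, Q→3; new cluster OQ
  updated: d(CK,OQ)=55/2
step 3: merge (CK,OQ) at d=55/2; branch lengths CK→51/4, OQ→43/4; new cluster CKOQ
final tree: ((C:1,K:1):51/4,(O:3,Q:3):43/4)
total length: 63/2

51/4,43/4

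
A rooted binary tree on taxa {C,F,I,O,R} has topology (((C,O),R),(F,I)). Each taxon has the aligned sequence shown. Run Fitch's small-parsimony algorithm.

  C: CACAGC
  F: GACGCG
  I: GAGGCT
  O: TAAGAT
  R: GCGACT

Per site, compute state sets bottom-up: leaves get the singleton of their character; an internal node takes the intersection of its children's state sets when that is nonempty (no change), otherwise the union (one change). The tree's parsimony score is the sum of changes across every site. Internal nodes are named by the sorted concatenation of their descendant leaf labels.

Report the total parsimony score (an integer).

12

CO@0: {C} ∪ {T} = {C,T} (union, +1)
COR@0: {C,T} ∪ {G} = {C,G,T} (union, +1)
FI@0: {G} ∩ {G} = {G} (intersection, +0)
CFIOR@0: {C,G,T} ∩ {G} = {G} (intersection, +0)
CO@1: {A} ∩ {A} = {A} (intersection, +0)
COR@1: {A} ∪ {C} = {A,C} (union, +1)
FI@1: {A} ∩ {A} = {A} (intersection, +0)
CFIOR@1: {A,C} ∩ {A} = {A} (intersection, +0)
CO@2: {C} ∪ {A} = {A,C} (union, +1)
COR@2: {A,C} ∪ {G} = {A,C,G} (union, +1)
FI@2: {C} ∪ {G} = {C,G} (union, +1)
CFIOR@2: {A,C,G} ∩ {C,G} = {C,G} (intersection, +0)
CO@3: {A} ∪ {G} = {A,G} (union, +1)
COR@3: {A,G} ∩ {A} = {A} (intersection, +0)
FI@3: {G} ∩ {G} = {G} (intersection, +0)
CFIOR@3: {A} ∪ {G} = {A,G} (union, +1)
CO@4: {G} ∪ {A} = {A,G} (union, +1)
COR@4: {A,G} ∪ {C} = {A,C,G} (union, +1)
FI@4: {C} ∩ {C} = {C} (intersection, +0)
CFIOR@4: {A,C,G} ∩ {C} = {C} (intersection, +0)
CO@5: {C} ∪ {T} = {C,T} (union, +1)
COR@5: {C,T} ∩ {T} = {T} (intersection, +0)
FI@5: {G} ∪ {T} = {G,T} (union, +1)
CFIOR@5: {T} ∩ {G,T} = {T} (intersection, +0)
per-site changes: [2, 1, 3, 2, 2, 2]; total = 12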